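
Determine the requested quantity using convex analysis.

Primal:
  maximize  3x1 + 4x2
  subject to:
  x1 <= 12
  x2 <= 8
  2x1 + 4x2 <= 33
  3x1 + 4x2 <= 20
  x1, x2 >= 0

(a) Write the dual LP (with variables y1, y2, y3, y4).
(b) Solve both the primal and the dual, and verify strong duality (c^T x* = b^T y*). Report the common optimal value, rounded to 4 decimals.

The standard primal-dual pair for 'max c^T x s.t. A x <= b, x >= 0' is:
  Dual:  min b^T y  s.t.  A^T y >= c,  y >= 0.

So the dual LP is:
  minimize  12y1 + 8y2 + 33y3 + 20y4
  subject to:
    y1 + 2y3 + 3y4 >= 3
    y2 + 4y3 + 4y4 >= 4
    y1, y2, y3, y4 >= 0

Solving the primal: x* = (6.6667, 0).
  primal value c^T x* = 20.
Solving the dual: y* = (0, 0, 0, 1).
  dual value b^T y* = 20.
Strong duality: c^T x* = b^T y*. Confirmed.

20


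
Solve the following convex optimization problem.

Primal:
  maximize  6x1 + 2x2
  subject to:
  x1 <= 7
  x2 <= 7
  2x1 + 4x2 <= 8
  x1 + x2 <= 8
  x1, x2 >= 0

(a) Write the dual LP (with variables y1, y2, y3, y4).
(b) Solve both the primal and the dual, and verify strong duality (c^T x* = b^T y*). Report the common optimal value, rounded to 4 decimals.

The standard primal-dual pair for 'max c^T x s.t. A x <= b, x >= 0' is:
  Dual:  min b^T y  s.t.  A^T y >= c,  y >= 0.

So the dual LP is:
  minimize  7y1 + 7y2 + 8y3 + 8y4
  subject to:
    y1 + 2y3 + y4 >= 6
    y2 + 4y3 + y4 >= 2
    y1, y2, y3, y4 >= 0

Solving the primal: x* = (4, 0).
  primal value c^T x* = 24.
Solving the dual: y* = (0, 0, 3, 0).
  dual value b^T y* = 24.
Strong duality: c^T x* = b^T y*. Confirmed.

24


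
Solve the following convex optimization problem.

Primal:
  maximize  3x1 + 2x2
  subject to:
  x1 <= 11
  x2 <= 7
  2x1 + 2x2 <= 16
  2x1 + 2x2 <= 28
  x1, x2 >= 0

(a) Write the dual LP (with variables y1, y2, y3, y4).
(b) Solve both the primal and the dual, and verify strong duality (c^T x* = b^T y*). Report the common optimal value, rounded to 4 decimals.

The standard primal-dual pair for 'max c^T x s.t. A x <= b, x >= 0' is:
  Dual:  min b^T y  s.t.  A^T y >= c,  y >= 0.

So the dual LP is:
  minimize  11y1 + 7y2 + 16y3 + 28y4
  subject to:
    y1 + 2y3 + 2y4 >= 3
    y2 + 2y3 + 2y4 >= 2
    y1, y2, y3, y4 >= 0

Solving the primal: x* = (8, 0).
  primal value c^T x* = 24.
Solving the dual: y* = (0, 0, 1.5, 0).
  dual value b^T y* = 24.
Strong duality: c^T x* = b^T y*. Confirmed.

24


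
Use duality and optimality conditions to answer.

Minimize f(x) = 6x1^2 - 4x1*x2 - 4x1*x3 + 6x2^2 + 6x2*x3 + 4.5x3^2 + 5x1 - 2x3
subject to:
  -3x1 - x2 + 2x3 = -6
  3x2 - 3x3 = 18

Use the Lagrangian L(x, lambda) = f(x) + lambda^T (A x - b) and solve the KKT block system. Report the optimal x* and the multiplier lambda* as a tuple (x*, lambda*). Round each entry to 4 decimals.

Form the Lagrangian:
  L(x, lambda) = (1/2) x^T Q x + c^T x + lambda^T (A x - b)
Stationarity (grad_x L = 0): Q x + c + A^T lambda = 0.
Primal feasibility: A x = b.

This gives the KKT block system:
  [ Q   A^T ] [ x     ]   [-c ]
  [ A    0  ] [ lambda ] = [ b ]

Solving the linear system:
  x*      = (-1.1456, 2.5632, -3.4368)
  lambda* = (-1.751, -5.4904)
  f(x*)   = 44.7337

x* = (-1.1456, 2.5632, -3.4368), lambda* = (-1.751, -5.4904)


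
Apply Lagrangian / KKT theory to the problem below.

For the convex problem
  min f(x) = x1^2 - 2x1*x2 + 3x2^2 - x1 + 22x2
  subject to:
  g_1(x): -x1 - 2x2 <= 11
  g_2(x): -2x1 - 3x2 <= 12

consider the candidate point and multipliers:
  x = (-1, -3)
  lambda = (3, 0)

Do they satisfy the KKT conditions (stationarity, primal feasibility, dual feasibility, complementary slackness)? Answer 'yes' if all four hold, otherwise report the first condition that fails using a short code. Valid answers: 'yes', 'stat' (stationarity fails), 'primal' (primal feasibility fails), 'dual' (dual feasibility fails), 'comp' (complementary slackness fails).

Gradient of f: grad f(x) = Q x + c = (3, 6)
Constraint values g_i(x) = a_i^T x - b_i:
  g_1((-1, -3)) = -4
  g_2((-1, -3)) = -1
Stationarity residual: grad f(x) + sum_i lambda_i a_i = (0, 0)
  -> stationarity OK
Primal feasibility (all g_i <= 0): OK
Dual feasibility (all lambda_i >= 0): OK
Complementary slackness (lambda_i * g_i(x) = 0 for all i): FAILS

Verdict: the first failing condition is complementary_slackness -> comp.

comp


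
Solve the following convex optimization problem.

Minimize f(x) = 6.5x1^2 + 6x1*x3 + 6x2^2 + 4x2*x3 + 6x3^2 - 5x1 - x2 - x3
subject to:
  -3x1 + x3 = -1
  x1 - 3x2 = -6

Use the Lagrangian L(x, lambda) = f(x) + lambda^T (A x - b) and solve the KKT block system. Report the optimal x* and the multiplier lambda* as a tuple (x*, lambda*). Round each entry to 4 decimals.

Form the Lagrangian:
  L(x, lambda) = (1/2) x^T Q x + c^T x + lambda^T (A x - b)
Stationarity (grad_x L = 0): Q x + c + A^T lambda = 0.
Primal feasibility: A x = b.

This gives the KKT block system:
  [ Q   A^T ] [ x     ]   [-c ]
  [ A    0  ] [ lambda ] = [ b ]

Solving the linear system:
  x*      = (0.1182, 2.0394, -0.6453)
  lambda* = (-0.1236, 6.9639)
  f(x*)   = 19.8373

x* = (0.1182, 2.0394, -0.6453), lambda* = (-0.1236, 6.9639)


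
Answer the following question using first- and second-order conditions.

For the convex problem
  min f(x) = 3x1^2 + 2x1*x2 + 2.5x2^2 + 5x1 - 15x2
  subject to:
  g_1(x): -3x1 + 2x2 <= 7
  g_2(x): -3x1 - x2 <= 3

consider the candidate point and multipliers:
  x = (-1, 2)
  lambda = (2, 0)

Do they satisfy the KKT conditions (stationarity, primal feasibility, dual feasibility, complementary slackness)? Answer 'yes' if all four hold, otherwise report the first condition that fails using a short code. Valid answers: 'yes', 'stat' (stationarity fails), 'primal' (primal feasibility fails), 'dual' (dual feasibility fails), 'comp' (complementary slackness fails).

Gradient of f: grad f(x) = Q x + c = (3, -7)
Constraint values g_i(x) = a_i^T x - b_i:
  g_1((-1, 2)) = 0
  g_2((-1, 2)) = -2
Stationarity residual: grad f(x) + sum_i lambda_i a_i = (-3, -3)
  -> stationarity FAILS
Primal feasibility (all g_i <= 0): OK
Dual feasibility (all lambda_i >= 0): OK
Complementary slackness (lambda_i * g_i(x) = 0 for all i): OK

Verdict: the first failing condition is stationarity -> stat.

stat


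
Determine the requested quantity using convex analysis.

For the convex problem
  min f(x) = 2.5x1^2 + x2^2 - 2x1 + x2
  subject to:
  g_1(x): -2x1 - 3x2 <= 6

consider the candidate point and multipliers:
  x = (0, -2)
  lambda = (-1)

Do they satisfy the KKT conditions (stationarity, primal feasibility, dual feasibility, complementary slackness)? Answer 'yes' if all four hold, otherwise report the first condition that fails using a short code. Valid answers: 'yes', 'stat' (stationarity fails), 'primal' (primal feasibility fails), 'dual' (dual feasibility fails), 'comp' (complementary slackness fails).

Gradient of f: grad f(x) = Q x + c = (-2, -3)
Constraint values g_i(x) = a_i^T x - b_i:
  g_1((0, -2)) = 0
Stationarity residual: grad f(x) + sum_i lambda_i a_i = (0, 0)
  -> stationarity OK
Primal feasibility (all g_i <= 0): OK
Dual feasibility (all lambda_i >= 0): FAILS
Complementary slackness (lambda_i * g_i(x) = 0 for all i): OK

Verdict: the first failing condition is dual_feasibility -> dual.

dual


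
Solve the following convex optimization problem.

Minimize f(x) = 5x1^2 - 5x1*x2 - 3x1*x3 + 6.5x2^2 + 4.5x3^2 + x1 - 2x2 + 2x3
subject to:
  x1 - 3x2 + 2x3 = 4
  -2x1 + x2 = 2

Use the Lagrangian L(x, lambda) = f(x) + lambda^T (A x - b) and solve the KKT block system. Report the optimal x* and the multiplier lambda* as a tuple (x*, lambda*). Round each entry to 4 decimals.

Form the Lagrangian:
  L(x, lambda) = (1/2) x^T Q x + c^T x + lambda^T (A x - b)
Stationarity (grad_x L = 0): Q x + c + A^T lambda = 0.
Primal feasibility: A x = b.

This gives the KKT block system:
  [ Q   A^T ] [ x     ]   [-c ]
  [ A    0  ] [ lambda ] = [ b ]

Solving the linear system:
  x*      = (-1.6997, -1.3994, 0.7508)
  lambda* = (-6.9279, -9.0901)
  f(x*)   = 24.2462

x* = (-1.6997, -1.3994, 0.7508), lambda* = (-6.9279, -9.0901)


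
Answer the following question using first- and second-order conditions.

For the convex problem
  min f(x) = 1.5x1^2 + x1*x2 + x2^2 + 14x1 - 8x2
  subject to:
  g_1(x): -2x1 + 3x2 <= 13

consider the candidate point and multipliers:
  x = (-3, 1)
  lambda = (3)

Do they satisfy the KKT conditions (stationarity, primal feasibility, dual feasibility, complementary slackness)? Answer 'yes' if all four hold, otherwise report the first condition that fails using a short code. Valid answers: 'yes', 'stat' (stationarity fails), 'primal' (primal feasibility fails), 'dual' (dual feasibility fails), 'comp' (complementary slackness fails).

Gradient of f: grad f(x) = Q x + c = (6, -9)
Constraint values g_i(x) = a_i^T x - b_i:
  g_1((-3, 1)) = -4
Stationarity residual: grad f(x) + sum_i lambda_i a_i = (0, 0)
  -> stationarity OK
Primal feasibility (all g_i <= 0): OK
Dual feasibility (all lambda_i >= 0): OK
Complementary slackness (lambda_i * g_i(x) = 0 for all i): FAILS

Verdict: the first failing condition is complementary_slackness -> comp.

comp


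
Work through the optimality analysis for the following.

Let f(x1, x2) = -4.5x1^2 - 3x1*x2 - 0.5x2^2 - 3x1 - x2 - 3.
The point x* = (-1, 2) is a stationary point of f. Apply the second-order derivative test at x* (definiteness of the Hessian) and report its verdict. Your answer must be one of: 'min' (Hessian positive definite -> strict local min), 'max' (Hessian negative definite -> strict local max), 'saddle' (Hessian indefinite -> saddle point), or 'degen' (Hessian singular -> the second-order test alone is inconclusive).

Compute the Hessian H = grad^2 f:
  H = [[-9, -3], [-3, -1]]
Verify stationarity: grad f(x*) = H x* + g = (0, 0).
Eigenvalues of H: -10, 0.
H has a zero eigenvalue (singular; negative semidefinite but not definite), so H is neither positive definite, negative definite, nor indefinite. The second-order test alone is inconclusive -> degen.
(Indeed, f is constant along the null direction of H through x*, so x* is not a strict local extremum.)

degen


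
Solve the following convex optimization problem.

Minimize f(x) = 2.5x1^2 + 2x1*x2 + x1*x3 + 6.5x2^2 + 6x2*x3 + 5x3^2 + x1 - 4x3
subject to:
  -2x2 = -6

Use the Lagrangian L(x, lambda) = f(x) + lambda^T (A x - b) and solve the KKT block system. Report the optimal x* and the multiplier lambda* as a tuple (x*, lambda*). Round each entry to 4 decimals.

Form the Lagrangian:
  L(x, lambda) = (1/2) x^T Q x + c^T x + lambda^T (A x - b)
Stationarity (grad_x L = 0): Q x + c + A^T lambda = 0.
Primal feasibility: A x = b.

This gives the KKT block system:
  [ Q   A^T ] [ x     ]   [-c ]
  [ A    0  ] [ lambda ] = [ b ]

Solving the linear system:
  x*      = (-1.1429, 3, -1.2857)
  lambda* = (14.5)
  f(x*)   = 45.5

x* = (-1.1429, 3, -1.2857), lambda* = (14.5)


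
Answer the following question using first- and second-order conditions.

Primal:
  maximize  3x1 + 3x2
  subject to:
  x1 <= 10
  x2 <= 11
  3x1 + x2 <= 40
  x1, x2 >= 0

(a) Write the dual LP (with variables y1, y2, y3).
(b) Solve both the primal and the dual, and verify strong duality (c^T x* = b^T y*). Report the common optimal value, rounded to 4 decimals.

The standard primal-dual pair for 'max c^T x s.t. A x <= b, x >= 0' is:
  Dual:  min b^T y  s.t.  A^T y >= c,  y >= 0.

So the dual LP is:
  minimize  10y1 + 11y2 + 40y3
  subject to:
    y1 + 3y3 >= 3
    y2 + y3 >= 3
    y1, y2, y3 >= 0

Solving the primal: x* = (9.6667, 11).
  primal value c^T x* = 62.
Solving the dual: y* = (0, 2, 1).
  dual value b^T y* = 62.
Strong duality: c^T x* = b^T y*. Confirmed.

62


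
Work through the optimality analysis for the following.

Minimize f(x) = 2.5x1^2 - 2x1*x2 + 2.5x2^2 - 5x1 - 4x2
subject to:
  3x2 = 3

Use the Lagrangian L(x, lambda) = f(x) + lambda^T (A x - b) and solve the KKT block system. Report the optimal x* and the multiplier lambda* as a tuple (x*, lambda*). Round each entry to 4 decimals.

Form the Lagrangian:
  L(x, lambda) = (1/2) x^T Q x + c^T x + lambda^T (A x - b)
Stationarity (grad_x L = 0): Q x + c + A^T lambda = 0.
Primal feasibility: A x = b.

This gives the KKT block system:
  [ Q   A^T ] [ x     ]   [-c ]
  [ A    0  ] [ lambda ] = [ b ]

Solving the linear system:
  x*      = (1.4, 1)
  lambda* = (0.6)
  f(x*)   = -6.4

x* = (1.4, 1), lambda* = (0.6)


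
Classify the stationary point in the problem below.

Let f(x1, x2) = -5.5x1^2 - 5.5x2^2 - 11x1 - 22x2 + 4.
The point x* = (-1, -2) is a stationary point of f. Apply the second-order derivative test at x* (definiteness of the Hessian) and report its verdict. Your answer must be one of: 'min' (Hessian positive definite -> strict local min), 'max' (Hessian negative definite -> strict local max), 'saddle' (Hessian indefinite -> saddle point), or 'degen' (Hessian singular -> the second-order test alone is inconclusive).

Compute the Hessian H = grad^2 f:
  H = [[-11, 0], [0, -11]]
Verify stationarity: grad f(x*) = H x* + g = (0, 0).
Eigenvalues of H: -11, -11.
Both eigenvalues < 0, so H is negative definite -> x* is a strict local max.

max


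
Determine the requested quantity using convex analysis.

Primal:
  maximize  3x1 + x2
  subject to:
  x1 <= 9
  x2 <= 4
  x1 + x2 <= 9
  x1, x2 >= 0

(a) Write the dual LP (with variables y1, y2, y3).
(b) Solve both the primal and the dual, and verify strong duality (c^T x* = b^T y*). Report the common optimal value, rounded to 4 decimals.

The standard primal-dual pair for 'max c^T x s.t. A x <= b, x >= 0' is:
  Dual:  min b^T y  s.t.  A^T y >= c,  y >= 0.

So the dual LP is:
  minimize  9y1 + 4y2 + 9y3
  subject to:
    y1 + y3 >= 3
    y2 + y3 >= 1
    y1, y2, y3 >= 0

Solving the primal: x* = (9, 0).
  primal value c^T x* = 27.
Solving the dual: y* = (2, 0, 1).
  dual value b^T y* = 27.
Strong duality: c^T x* = b^T y*. Confirmed.

27


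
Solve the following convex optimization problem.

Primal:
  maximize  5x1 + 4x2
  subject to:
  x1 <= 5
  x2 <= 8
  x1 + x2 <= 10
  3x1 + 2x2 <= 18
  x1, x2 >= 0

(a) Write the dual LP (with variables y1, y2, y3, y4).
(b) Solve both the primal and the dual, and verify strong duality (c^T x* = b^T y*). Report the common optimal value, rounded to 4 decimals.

The standard primal-dual pair for 'max c^T x s.t. A x <= b, x >= 0' is:
  Dual:  min b^T y  s.t.  A^T y >= c,  y >= 0.

So the dual LP is:
  minimize  5y1 + 8y2 + 10y3 + 18y4
  subject to:
    y1 + y3 + 3y4 >= 5
    y2 + y3 + 2y4 >= 4
    y1, y2, y3, y4 >= 0

Solving the primal: x* = (0.6667, 8).
  primal value c^T x* = 35.3333.
Solving the dual: y* = (0, 0.6667, 0, 1.6667).
  dual value b^T y* = 35.3333.
Strong duality: c^T x* = b^T y*. Confirmed.

35.3333


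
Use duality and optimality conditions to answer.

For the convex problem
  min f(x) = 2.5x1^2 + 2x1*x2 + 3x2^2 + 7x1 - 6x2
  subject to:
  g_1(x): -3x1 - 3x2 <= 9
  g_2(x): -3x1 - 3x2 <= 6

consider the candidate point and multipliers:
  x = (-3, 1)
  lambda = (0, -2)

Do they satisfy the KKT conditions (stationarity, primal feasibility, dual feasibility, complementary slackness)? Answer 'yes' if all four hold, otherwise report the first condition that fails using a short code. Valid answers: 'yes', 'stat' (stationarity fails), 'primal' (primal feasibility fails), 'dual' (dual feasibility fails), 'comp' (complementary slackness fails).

Gradient of f: grad f(x) = Q x + c = (-6, -6)
Constraint values g_i(x) = a_i^T x - b_i:
  g_1((-3, 1)) = -3
  g_2((-3, 1)) = 0
Stationarity residual: grad f(x) + sum_i lambda_i a_i = (0, 0)
  -> stationarity OK
Primal feasibility (all g_i <= 0): OK
Dual feasibility (all lambda_i >= 0): FAILS
Complementary slackness (lambda_i * g_i(x) = 0 for all i): OK

Verdict: the first failing condition is dual_feasibility -> dual.

dual


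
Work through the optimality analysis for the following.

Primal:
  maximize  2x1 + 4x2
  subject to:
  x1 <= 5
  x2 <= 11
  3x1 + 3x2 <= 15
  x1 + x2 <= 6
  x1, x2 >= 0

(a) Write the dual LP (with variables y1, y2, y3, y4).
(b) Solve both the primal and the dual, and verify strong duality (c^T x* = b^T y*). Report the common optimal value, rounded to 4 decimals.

The standard primal-dual pair for 'max c^T x s.t. A x <= b, x >= 0' is:
  Dual:  min b^T y  s.t.  A^T y >= c,  y >= 0.

So the dual LP is:
  minimize  5y1 + 11y2 + 15y3 + 6y4
  subject to:
    y1 + 3y3 + y4 >= 2
    y2 + 3y3 + y4 >= 4
    y1, y2, y3, y4 >= 0

Solving the primal: x* = (0, 5).
  primal value c^T x* = 20.
Solving the dual: y* = (0, 0, 1.3333, 0).
  dual value b^T y* = 20.
Strong duality: c^T x* = b^T y*. Confirmed.

20


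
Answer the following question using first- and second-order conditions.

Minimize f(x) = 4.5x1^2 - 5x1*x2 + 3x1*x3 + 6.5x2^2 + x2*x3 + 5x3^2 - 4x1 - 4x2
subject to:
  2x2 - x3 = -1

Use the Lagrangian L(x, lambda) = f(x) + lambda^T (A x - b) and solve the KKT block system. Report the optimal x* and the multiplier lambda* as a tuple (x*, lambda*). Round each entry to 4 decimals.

Form the Lagrangian:
  L(x, lambda) = (1/2) x^T Q x + c^T x + lambda^T (A x - b)
Stationarity (grad_x L = 0): Q x + c + A^T lambda = 0.
Primal feasibility: A x = b.

This gives the KKT block system:
  [ Q   A^T ] [ x     ]   [-c ]
  [ A    0  ] [ lambda ] = [ b ]

Solving the linear system:
  x*      = (0.1445, -0.3008, 0.3984)
  lambda* = (4.1172)
  f(x*)   = 2.3711

x* = (0.1445, -0.3008, 0.3984), lambda* = (4.1172)


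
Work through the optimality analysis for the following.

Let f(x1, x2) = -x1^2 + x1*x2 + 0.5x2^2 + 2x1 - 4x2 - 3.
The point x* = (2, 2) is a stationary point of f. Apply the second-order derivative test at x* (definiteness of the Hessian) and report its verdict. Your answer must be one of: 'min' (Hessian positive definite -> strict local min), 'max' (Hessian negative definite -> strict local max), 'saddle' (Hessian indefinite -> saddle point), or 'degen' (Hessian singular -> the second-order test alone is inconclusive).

Compute the Hessian H = grad^2 f:
  H = [[-2, 1], [1, 1]]
Verify stationarity: grad f(x*) = H x* + g = (0, 0).
Eigenvalues of H: -2.3028, 1.3028.
Eigenvalues have mixed signs, so H is indefinite -> x* is a saddle point.

saddle


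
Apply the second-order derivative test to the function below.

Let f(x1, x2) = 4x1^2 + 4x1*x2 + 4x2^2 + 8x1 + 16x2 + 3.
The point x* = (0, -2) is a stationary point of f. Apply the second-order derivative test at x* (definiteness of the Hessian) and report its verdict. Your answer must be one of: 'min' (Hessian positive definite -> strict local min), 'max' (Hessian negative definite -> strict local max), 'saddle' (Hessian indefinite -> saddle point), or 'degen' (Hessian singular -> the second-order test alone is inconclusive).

Compute the Hessian H = grad^2 f:
  H = [[8, 4], [4, 8]]
Verify stationarity: grad f(x*) = H x* + g = (0, 0).
Eigenvalues of H: 4, 12.
Both eigenvalues > 0, so H is positive definite -> x* is a strict local min.

min


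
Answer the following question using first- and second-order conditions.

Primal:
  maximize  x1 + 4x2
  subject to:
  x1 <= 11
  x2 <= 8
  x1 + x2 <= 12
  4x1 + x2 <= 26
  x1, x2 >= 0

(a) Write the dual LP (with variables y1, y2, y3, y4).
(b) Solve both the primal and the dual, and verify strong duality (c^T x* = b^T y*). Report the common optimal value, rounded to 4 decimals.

The standard primal-dual pair for 'max c^T x s.t. A x <= b, x >= 0' is:
  Dual:  min b^T y  s.t.  A^T y >= c,  y >= 0.

So the dual LP is:
  minimize  11y1 + 8y2 + 12y3 + 26y4
  subject to:
    y1 + y3 + 4y4 >= 1
    y2 + y3 + y4 >= 4
    y1, y2, y3, y4 >= 0

Solving the primal: x* = (4, 8).
  primal value c^T x* = 36.
Solving the dual: y* = (0, 3, 1, 0).
  dual value b^T y* = 36.
Strong duality: c^T x* = b^T y*. Confirmed.

36


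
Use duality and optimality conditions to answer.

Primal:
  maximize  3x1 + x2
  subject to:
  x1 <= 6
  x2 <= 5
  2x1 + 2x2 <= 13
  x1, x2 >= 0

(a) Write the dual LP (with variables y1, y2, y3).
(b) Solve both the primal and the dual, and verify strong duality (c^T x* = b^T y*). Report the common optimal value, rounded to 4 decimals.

The standard primal-dual pair for 'max c^T x s.t. A x <= b, x >= 0' is:
  Dual:  min b^T y  s.t.  A^T y >= c,  y >= 0.

So the dual LP is:
  minimize  6y1 + 5y2 + 13y3
  subject to:
    y1 + 2y3 >= 3
    y2 + 2y3 >= 1
    y1, y2, y3 >= 0

Solving the primal: x* = (6, 0.5).
  primal value c^T x* = 18.5.
Solving the dual: y* = (2, 0, 0.5).
  dual value b^T y* = 18.5.
Strong duality: c^T x* = b^T y*. Confirmed.

18.5


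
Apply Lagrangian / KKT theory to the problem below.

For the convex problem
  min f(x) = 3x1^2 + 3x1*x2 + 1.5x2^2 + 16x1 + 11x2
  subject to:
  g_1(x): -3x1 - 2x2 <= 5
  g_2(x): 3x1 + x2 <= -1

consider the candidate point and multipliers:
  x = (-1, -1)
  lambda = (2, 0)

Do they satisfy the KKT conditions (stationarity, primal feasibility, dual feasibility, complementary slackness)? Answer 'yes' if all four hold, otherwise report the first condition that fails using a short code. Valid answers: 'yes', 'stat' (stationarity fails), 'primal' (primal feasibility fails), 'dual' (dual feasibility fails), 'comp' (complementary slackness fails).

Gradient of f: grad f(x) = Q x + c = (7, 5)
Constraint values g_i(x) = a_i^T x - b_i:
  g_1((-1, -1)) = 0
  g_2((-1, -1)) = -3
Stationarity residual: grad f(x) + sum_i lambda_i a_i = (1, 1)
  -> stationarity FAILS
Primal feasibility (all g_i <= 0): OK
Dual feasibility (all lambda_i >= 0): OK
Complementary slackness (lambda_i * g_i(x) = 0 for all i): OK

Verdict: the first failing condition is stationarity -> stat.

stat


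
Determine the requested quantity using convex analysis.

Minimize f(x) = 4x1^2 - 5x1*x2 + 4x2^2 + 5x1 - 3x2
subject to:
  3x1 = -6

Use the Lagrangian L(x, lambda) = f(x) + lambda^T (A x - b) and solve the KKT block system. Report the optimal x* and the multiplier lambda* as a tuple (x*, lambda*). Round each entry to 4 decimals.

Form the Lagrangian:
  L(x, lambda) = (1/2) x^T Q x + c^T x + lambda^T (A x - b)
Stationarity (grad_x L = 0): Q x + c + A^T lambda = 0.
Primal feasibility: A x = b.

This gives the KKT block system:
  [ Q   A^T ] [ x     ]   [-c ]
  [ A    0  ] [ lambda ] = [ b ]

Solving the linear system:
  x*      = (-2, -0.875)
  lambda* = (2.2083)
  f(x*)   = 2.9375

x* = (-2, -0.875), lambda* = (2.2083)


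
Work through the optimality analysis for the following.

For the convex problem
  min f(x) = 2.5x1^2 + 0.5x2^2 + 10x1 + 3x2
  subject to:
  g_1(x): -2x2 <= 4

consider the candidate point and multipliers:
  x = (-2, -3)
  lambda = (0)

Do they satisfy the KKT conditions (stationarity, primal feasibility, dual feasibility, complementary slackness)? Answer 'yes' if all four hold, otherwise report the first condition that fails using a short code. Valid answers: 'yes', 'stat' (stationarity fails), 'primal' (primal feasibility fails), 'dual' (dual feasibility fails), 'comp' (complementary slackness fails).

Gradient of f: grad f(x) = Q x + c = (0, 0)
Constraint values g_i(x) = a_i^T x - b_i:
  g_1((-2, -3)) = 2
Stationarity residual: grad f(x) + sum_i lambda_i a_i = (0, 0)
  -> stationarity OK
Primal feasibility (all g_i <= 0): FAILS
Dual feasibility (all lambda_i >= 0): OK
Complementary slackness (lambda_i * g_i(x) = 0 for all i): OK

Verdict: the first failing condition is primal_feasibility -> primal.

primal


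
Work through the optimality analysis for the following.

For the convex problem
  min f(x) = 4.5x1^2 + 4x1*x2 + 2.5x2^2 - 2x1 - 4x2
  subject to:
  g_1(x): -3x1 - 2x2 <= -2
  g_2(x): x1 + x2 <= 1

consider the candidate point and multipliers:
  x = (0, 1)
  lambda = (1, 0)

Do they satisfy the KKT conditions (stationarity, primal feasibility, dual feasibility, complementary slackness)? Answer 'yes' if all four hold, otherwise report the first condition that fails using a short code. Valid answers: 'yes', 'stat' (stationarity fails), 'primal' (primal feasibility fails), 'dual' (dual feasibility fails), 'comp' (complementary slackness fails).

Gradient of f: grad f(x) = Q x + c = (2, 1)
Constraint values g_i(x) = a_i^T x - b_i:
  g_1((0, 1)) = 0
  g_2((0, 1)) = 0
Stationarity residual: grad f(x) + sum_i lambda_i a_i = (-1, -1)
  -> stationarity FAILS
Primal feasibility (all g_i <= 0): OK
Dual feasibility (all lambda_i >= 0): OK
Complementary slackness (lambda_i * g_i(x) = 0 for all i): OK

Verdict: the first failing condition is stationarity -> stat.

stat


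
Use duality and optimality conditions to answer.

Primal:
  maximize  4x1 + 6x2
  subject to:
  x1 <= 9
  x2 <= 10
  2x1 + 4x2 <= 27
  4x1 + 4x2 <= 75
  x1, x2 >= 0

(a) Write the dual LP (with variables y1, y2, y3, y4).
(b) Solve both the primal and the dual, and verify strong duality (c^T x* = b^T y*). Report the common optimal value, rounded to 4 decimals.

The standard primal-dual pair for 'max c^T x s.t. A x <= b, x >= 0' is:
  Dual:  min b^T y  s.t.  A^T y >= c,  y >= 0.

So the dual LP is:
  minimize  9y1 + 10y2 + 27y3 + 75y4
  subject to:
    y1 + 2y3 + 4y4 >= 4
    y2 + 4y3 + 4y4 >= 6
    y1, y2, y3, y4 >= 0

Solving the primal: x* = (9, 2.25).
  primal value c^T x* = 49.5.
Solving the dual: y* = (1, 0, 1.5, 0).
  dual value b^T y* = 49.5.
Strong duality: c^T x* = b^T y*. Confirmed.

49.5


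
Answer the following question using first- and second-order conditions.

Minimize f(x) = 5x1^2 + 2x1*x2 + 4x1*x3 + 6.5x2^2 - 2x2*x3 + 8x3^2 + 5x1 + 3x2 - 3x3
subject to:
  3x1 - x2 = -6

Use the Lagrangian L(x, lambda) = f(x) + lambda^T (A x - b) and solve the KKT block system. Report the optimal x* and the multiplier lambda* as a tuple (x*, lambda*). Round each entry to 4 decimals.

Form the Lagrangian:
  L(x, lambda) = (1/2) x^T Q x + c^T x + lambda^T (A x - b)
Stationarity (grad_x L = 0): Q x + c + A^T lambda = 0.
Primal feasibility: A x = b.

This gives the KKT block system:
  [ Q   A^T ] [ x     ]   [-c ]
  [ A    0  ] [ lambda ] = [ b ]

Solving the linear system:
  x*      = (-1.8604, 0.4189, 0.705)
  lambda* = (3.3153)
  f(x*)   = 4.866

x* = (-1.8604, 0.4189, 0.705), lambda* = (3.3153)


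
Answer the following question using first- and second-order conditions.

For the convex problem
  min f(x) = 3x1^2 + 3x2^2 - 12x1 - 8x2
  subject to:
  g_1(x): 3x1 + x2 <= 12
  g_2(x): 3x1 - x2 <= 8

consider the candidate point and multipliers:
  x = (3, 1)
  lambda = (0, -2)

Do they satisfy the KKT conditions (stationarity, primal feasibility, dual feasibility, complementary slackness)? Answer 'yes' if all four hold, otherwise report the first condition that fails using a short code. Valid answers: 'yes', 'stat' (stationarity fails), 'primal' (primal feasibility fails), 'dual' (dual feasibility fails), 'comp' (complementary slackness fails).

Gradient of f: grad f(x) = Q x + c = (6, -2)
Constraint values g_i(x) = a_i^T x - b_i:
  g_1((3, 1)) = -2
  g_2((3, 1)) = 0
Stationarity residual: grad f(x) + sum_i lambda_i a_i = (0, 0)
  -> stationarity OK
Primal feasibility (all g_i <= 0): OK
Dual feasibility (all lambda_i >= 0): FAILS
Complementary slackness (lambda_i * g_i(x) = 0 for all i): OK

Verdict: the first failing condition is dual_feasibility -> dual.

dual


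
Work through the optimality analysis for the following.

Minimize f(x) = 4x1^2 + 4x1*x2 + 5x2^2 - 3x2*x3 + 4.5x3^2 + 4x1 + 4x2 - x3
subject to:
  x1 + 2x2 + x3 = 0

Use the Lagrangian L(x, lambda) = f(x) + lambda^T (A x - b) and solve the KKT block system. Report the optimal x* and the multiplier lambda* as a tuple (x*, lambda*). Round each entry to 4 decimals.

Form the Lagrangian:
  L(x, lambda) = (1/2) x^T Q x + c^T x + lambda^T (A x - b)
Stationarity (grad_x L = 0): Q x + c + A^T lambda = 0.
Primal feasibility: A x = b.

This gives the KKT block system:
  [ Q   A^T ] [ x     ]   [-c ]
  [ A    0  ] [ lambda ] = [ b ]

Solving the linear system:
  x*      = (-0.3878, 0.0637, 0.2604)
  lambda* = (-1.1524)
  f(x*)   = -0.7784

x* = (-0.3878, 0.0637, 0.2604), lambda* = (-1.1524)


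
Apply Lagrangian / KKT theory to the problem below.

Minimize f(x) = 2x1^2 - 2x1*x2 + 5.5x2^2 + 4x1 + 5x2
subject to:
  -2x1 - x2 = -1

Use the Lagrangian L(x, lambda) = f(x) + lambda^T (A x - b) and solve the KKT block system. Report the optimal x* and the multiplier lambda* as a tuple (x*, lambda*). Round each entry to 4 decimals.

Form the Lagrangian:
  L(x, lambda) = (1/2) x^T Q x + c^T x + lambda^T (A x - b)
Stationarity (grad_x L = 0): Q x + c + A^T lambda = 0.
Primal feasibility: A x = b.

This gives the KKT block system:
  [ Q   A^T ] [ x     ]   [-c ]
  [ A    0  ] [ lambda ] = [ b ]

Solving the linear system:
  x*      = (0.5357, -0.0714)
  lambda* = (3.1429)
  f(x*)   = 2.4643

x* = (0.5357, -0.0714), lambda* = (3.1429)


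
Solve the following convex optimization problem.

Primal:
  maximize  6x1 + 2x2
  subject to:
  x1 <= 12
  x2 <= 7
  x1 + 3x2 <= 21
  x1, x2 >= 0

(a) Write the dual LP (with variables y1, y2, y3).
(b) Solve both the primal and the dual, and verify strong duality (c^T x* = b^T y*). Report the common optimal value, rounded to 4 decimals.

The standard primal-dual pair for 'max c^T x s.t. A x <= b, x >= 0' is:
  Dual:  min b^T y  s.t.  A^T y >= c,  y >= 0.

So the dual LP is:
  minimize  12y1 + 7y2 + 21y3
  subject to:
    y1 + y3 >= 6
    y2 + 3y3 >= 2
    y1, y2, y3 >= 0

Solving the primal: x* = (12, 3).
  primal value c^T x* = 78.
Solving the dual: y* = (5.3333, 0, 0.6667).
  dual value b^T y* = 78.
Strong duality: c^T x* = b^T y*. Confirmed.

78


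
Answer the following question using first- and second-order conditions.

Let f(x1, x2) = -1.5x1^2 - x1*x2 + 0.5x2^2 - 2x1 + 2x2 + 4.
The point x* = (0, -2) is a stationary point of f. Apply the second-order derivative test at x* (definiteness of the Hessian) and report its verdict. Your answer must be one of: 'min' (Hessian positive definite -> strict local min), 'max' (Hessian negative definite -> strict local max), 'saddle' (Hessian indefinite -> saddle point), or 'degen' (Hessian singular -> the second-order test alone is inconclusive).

Compute the Hessian H = grad^2 f:
  H = [[-3, -1], [-1, 1]]
Verify stationarity: grad f(x*) = H x* + g = (0, 0).
Eigenvalues of H: -3.2361, 1.2361.
Eigenvalues have mixed signs, so H is indefinite -> x* is a saddle point.

saddle


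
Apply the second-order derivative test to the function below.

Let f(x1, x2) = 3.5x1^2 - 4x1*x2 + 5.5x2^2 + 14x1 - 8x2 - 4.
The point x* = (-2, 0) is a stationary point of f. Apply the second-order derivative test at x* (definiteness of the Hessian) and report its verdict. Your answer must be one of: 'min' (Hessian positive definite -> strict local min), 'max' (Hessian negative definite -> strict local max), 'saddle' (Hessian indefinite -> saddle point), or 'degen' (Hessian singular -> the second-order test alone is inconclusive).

Compute the Hessian H = grad^2 f:
  H = [[7, -4], [-4, 11]]
Verify stationarity: grad f(x*) = H x* + g = (0, 0).
Eigenvalues of H: 4.5279, 13.4721.
Both eigenvalues > 0, so H is positive definite -> x* is a strict local min.

min


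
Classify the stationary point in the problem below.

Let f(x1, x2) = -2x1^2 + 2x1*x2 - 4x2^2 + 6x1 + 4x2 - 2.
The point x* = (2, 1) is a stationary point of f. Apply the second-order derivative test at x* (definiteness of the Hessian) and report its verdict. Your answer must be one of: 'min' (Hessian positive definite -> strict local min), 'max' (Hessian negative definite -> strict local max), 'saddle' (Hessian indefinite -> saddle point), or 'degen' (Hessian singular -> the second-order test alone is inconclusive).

Compute the Hessian H = grad^2 f:
  H = [[-4, 2], [2, -8]]
Verify stationarity: grad f(x*) = H x* + g = (0, 0).
Eigenvalues of H: -8.8284, -3.1716.
Both eigenvalues < 0, so H is negative definite -> x* is a strict local max.

max


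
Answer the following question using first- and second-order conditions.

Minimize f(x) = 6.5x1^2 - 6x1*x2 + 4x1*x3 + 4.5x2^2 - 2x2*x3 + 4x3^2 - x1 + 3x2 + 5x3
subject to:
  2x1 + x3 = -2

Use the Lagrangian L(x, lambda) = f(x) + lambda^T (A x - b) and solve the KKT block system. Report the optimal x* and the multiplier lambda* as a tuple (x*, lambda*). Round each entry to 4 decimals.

Form the Lagrangian:
  L(x, lambda) = (1/2) x^T Q x + c^T x + lambda^T (A x - b)
Stationarity (grad_x L = 0): Q x + c + A^T lambda = 0.
Primal feasibility: A x = b.

This gives the KKT block system:
  [ Q   A^T ] [ x     ]   [-c ]
  [ A    0  ] [ lambda ] = [ b ]

Solving the linear system:
  x*      = (-0.5097, -0.8911, -0.9805)
  lambda* = (3.1012)
  f(x*)   = -0.4319

x* = (-0.5097, -0.8911, -0.9805), lambda* = (3.1012)


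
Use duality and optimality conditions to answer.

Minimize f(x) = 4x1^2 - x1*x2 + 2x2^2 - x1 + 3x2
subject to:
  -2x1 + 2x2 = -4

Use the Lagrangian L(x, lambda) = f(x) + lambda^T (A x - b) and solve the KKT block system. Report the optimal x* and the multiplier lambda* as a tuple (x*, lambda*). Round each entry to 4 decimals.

Form the Lagrangian:
  L(x, lambda) = (1/2) x^T Q x + c^T x + lambda^T (A x - b)
Stationarity (grad_x L = 0): Q x + c + A^T lambda = 0.
Primal feasibility: A x = b.

This gives the KKT block system:
  [ Q   A^T ] [ x     ]   [-c ]
  [ A    0  ] [ lambda ] = [ b ]

Solving the linear system:
  x*      = (0.4, -1.6)
  lambda* = (1.9)
  f(x*)   = 1.2

x* = (0.4, -1.6), lambda* = (1.9)


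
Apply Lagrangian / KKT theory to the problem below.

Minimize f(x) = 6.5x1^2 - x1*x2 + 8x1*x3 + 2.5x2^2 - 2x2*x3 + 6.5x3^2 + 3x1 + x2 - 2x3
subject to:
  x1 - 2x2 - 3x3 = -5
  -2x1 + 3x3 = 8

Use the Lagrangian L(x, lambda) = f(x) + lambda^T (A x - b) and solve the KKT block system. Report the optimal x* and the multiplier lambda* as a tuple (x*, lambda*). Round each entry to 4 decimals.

Form the Lagrangian:
  L(x, lambda) = (1/2) x^T Q x + c^T x + lambda^T (A x - b)
Stationarity (grad_x L = 0): Q x + c + A^T lambda = 0.
Primal feasibility: A x = b.

This gives the KKT block system:
  [ Q   A^T ] [ x     ]   [-c ]
  [ A    0  ] [ lambda ] = [ b ]

Solving the linear system:
  x*      = (-1.6812, -0.6594, 1.5458)
  lambda* = (-1.8537, -3.8419)
  f(x*)   = 6.336

x* = (-1.6812, -0.6594, 1.5458), lambda* = (-1.8537, -3.8419)


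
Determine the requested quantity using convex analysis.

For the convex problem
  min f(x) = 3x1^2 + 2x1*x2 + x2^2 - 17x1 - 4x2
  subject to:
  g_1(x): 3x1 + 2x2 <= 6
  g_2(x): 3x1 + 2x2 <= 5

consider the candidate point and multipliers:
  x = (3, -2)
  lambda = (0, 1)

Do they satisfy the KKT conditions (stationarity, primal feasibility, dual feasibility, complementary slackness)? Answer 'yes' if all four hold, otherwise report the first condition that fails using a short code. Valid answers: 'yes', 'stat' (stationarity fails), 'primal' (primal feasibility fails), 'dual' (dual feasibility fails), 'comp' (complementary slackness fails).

Gradient of f: grad f(x) = Q x + c = (-3, -2)
Constraint values g_i(x) = a_i^T x - b_i:
  g_1((3, -2)) = -1
  g_2((3, -2)) = 0
Stationarity residual: grad f(x) + sum_i lambda_i a_i = (0, 0)
  -> stationarity OK
Primal feasibility (all g_i <= 0): OK
Dual feasibility (all lambda_i >= 0): OK
Complementary slackness (lambda_i * g_i(x) = 0 for all i): OK

Verdict: yes, KKT holds.

yes


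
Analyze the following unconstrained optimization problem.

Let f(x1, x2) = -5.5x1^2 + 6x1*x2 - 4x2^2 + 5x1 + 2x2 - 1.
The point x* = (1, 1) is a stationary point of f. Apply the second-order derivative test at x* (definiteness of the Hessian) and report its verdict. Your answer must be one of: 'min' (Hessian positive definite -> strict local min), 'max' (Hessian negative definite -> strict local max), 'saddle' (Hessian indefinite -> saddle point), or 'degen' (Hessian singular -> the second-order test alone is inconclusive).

Compute the Hessian H = grad^2 f:
  H = [[-11, 6], [6, -8]]
Verify stationarity: grad f(x*) = H x* + g = (0, 0).
Eigenvalues of H: -15.6847, -3.3153.
Both eigenvalues < 0, so H is negative definite -> x* is a strict local max.

max


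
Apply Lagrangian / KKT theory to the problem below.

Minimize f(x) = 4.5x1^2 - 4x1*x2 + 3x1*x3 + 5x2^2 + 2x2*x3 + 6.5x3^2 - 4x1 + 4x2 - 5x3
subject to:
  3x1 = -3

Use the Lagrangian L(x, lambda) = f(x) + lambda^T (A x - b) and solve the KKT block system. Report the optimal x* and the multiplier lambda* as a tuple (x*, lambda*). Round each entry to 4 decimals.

Form the Lagrangian:
  L(x, lambda) = (1/2) x^T Q x + c^T x + lambda^T (A x - b)
Stationarity (grad_x L = 0): Q x + c + A^T lambda = 0.
Primal feasibility: A x = b.

This gives the KKT block system:
  [ Q   A^T ] [ x     ]   [-c ]
  [ A    0  ] [ lambda ] = [ b ]

Solving the linear system:
  x*      = (-1, -0.9524, 0.7619)
  lambda* = (2.3016)
  f(x*)   = 1.6429

x* = (-1, -0.9524, 0.7619), lambda* = (2.3016)


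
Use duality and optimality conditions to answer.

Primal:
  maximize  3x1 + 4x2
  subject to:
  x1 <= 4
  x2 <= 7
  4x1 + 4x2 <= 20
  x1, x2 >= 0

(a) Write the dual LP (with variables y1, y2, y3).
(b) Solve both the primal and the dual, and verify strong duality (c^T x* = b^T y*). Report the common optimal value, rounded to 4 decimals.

The standard primal-dual pair for 'max c^T x s.t. A x <= b, x >= 0' is:
  Dual:  min b^T y  s.t.  A^T y >= c,  y >= 0.

So the dual LP is:
  minimize  4y1 + 7y2 + 20y3
  subject to:
    y1 + 4y3 >= 3
    y2 + 4y3 >= 4
    y1, y2, y3 >= 0

Solving the primal: x* = (0, 5).
  primal value c^T x* = 20.
Solving the dual: y* = (0, 0, 1).
  dual value b^T y* = 20.
Strong duality: c^T x* = b^T y*. Confirmed.

20


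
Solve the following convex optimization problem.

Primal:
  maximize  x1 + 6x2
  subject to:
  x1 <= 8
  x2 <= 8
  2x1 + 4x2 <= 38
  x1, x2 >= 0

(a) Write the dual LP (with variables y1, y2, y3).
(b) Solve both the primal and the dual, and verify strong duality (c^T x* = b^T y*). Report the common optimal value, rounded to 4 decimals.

The standard primal-dual pair for 'max c^T x s.t. A x <= b, x >= 0' is:
  Dual:  min b^T y  s.t.  A^T y >= c,  y >= 0.

So the dual LP is:
  minimize  8y1 + 8y2 + 38y3
  subject to:
    y1 + 2y3 >= 1
    y2 + 4y3 >= 6
    y1, y2, y3 >= 0

Solving the primal: x* = (3, 8).
  primal value c^T x* = 51.
Solving the dual: y* = (0, 4, 0.5).
  dual value b^T y* = 51.
Strong duality: c^T x* = b^T y*. Confirmed.

51


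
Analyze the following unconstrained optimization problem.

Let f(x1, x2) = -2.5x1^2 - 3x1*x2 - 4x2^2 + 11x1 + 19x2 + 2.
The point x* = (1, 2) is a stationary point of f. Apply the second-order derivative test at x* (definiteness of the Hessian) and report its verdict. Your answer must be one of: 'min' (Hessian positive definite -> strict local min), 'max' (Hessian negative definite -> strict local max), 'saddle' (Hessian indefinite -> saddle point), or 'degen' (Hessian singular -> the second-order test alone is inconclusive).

Compute the Hessian H = grad^2 f:
  H = [[-5, -3], [-3, -8]]
Verify stationarity: grad f(x*) = H x* + g = (0, 0).
Eigenvalues of H: -9.8541, -3.1459.
Both eigenvalues < 0, so H is negative definite -> x* is a strict local max.

max


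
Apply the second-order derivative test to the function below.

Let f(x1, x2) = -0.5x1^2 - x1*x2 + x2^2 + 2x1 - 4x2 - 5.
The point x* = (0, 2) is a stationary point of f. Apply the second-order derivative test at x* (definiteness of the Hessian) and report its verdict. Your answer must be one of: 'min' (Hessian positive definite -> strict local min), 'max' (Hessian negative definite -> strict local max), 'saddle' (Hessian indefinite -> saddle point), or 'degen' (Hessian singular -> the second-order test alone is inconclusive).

Compute the Hessian H = grad^2 f:
  H = [[-1, -1], [-1, 2]]
Verify stationarity: grad f(x*) = H x* + g = (0, 0).
Eigenvalues of H: -1.3028, 2.3028.
Eigenvalues have mixed signs, so H is indefinite -> x* is a saddle point.

saddle


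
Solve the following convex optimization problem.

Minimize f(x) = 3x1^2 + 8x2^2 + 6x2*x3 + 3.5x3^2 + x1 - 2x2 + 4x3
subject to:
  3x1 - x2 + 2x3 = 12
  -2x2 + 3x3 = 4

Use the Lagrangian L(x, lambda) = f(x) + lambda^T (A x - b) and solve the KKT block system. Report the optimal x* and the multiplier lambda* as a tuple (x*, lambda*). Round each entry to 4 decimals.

Form the Lagrangian:
  L(x, lambda) = (1/2) x^T Q x + c^T x + lambda^T (A x - b)
Stationarity (grad_x L = 0): Q x + c + A^T lambda = 0.
Primal feasibility: A x = b.

This gives the KKT block system:
  [ Q   A^T ] [ x     ]   [-c ]
  [ A    0  ] [ lambda ] = [ b ]

Solving the linear system:
  x*      = (3.163, -0.4673, 1.0218)
  lambda* = (-6.6594, 1.6567)
  f(x*)   = 40.7355

x* = (3.163, -0.4673, 1.0218), lambda* = (-6.6594, 1.6567)
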